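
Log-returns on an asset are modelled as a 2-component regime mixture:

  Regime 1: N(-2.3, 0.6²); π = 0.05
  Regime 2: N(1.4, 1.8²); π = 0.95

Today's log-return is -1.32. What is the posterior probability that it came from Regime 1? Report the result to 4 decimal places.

0.1153

The responsibility of component k is P(Z=k) f_k(x) divided by Σ_j P(Z=j) f_j(x).
Component likelihoods at x = -1.32:
  p_1 = (1/(0.6·√(2π)))·exp(−(-1.32−-2.3)²/(2·0.6²)) = 0.664904·exp(-1.33389) = 0.175169
  p_2 = (1/(1.8·√(2π)))·exp(−(-1.32−1.4)²/(2·1.8²)) = 0.221635·exp(-1.14173) = 0.0707606
Prior × likelihood for each component:
  P(Z=1)·p_1 = 0.05 × 0.175169 = 0.00875847
  P(Z=2)·p_2 = 0.95 × 0.0707606 = 0.0672225
Denominator: 0.00875847 + 0.0672225 = 0.075981
P(Regime 1 | the observation) ≈ 0.1153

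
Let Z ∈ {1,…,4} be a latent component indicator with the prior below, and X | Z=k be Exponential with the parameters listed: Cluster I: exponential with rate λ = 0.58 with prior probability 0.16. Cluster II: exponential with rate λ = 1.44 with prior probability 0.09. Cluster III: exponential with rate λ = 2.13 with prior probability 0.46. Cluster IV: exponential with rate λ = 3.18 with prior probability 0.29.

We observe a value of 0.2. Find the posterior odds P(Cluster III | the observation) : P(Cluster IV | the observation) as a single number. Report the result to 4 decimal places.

1.3107

Since P(k|x) ∝ π_k f_k(x), the posterior odds are π_i f_i(x) / (π_j f_j(x)).
Exponential densities:
  p_I = 0.516476
  p_II = 1.07966
  p_III = 1.39114
  p_IV = 1.68351
0.639923 / 0.488218 ≈ 1.3107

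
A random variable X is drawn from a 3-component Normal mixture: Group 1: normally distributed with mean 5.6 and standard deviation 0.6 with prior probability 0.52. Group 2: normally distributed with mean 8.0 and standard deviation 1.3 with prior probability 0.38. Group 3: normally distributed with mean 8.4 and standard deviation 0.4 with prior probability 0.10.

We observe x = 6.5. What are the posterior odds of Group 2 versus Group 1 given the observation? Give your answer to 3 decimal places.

0.534

Only the two components matter; the odds are (P(Z=i) f_i(x)) / (P(Z=j) f_j(x)).
Evaluate each component's likelihood at the observed value:
  p_1 = 0.215863
  p_2 = 0.157712
  p_3 = 1.25738e-05
Odds = (0.38/0.52) × (0.157712/0.215863) = 0.730769 × 0.730614 ≈ 0.534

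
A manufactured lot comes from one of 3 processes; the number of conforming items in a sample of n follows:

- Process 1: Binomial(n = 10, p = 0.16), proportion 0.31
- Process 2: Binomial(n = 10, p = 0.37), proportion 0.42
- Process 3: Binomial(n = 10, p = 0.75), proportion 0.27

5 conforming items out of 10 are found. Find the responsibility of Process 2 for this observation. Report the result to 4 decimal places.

Posterior ∝ prior × likelihood, so P(k | x) ∝ π_k f_k(x); normalise over all components.
Evaluate each component's likelihood at the observed value:
  f_1 = C(10,5)·0.16^5·0.84^5 = 252·0.000104858·0.418212 = 0.0110509
  f_2 = C(10,5)·0.37^5·0.63^5 = 252·0.0069344·0.0992437 = 0.173425
  f_3 = C(10,5)·0.75^5·0.25^5 = 252·0.237305·0.000976562 = 0.0583992
Unnormalised posteriors:
  π_1·f_1 = 0.31 × 0.0110509 = 0.00342577
  π_2·f_2 = 0.42 × 0.173425 = 0.0728385
  π_3·f_3 = 0.27 × 0.0583992 = 0.0157678
Sum: 0.00342577 + 0.0728385 + 0.0157678 = 0.0920321
Responsibility of Process 2: 0.0728385 / 0.0920321 ≈ 0.7914

0.7914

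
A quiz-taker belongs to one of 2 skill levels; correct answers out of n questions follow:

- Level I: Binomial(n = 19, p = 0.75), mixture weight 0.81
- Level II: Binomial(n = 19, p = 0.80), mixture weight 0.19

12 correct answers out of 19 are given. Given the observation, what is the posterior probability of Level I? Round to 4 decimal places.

Posterior ∝ prior × likelihood, so P(k | x) ∝ π_k f_k(x); normalise over all components.
Evaluate each component's likelihood at the observed value:
  L_I = 0.0974187
  L_II = 0.0443218
Weight by the priors:
  π_I·L_I = 0.81 × 0.0974187 = 0.0789091
  π_II·L_II = 0.19 × 0.0443218 = 0.00842113
Marginal: 0.0789091 + 0.00842113 = 0.0873303
P(Level I | data) = 0.0789091 / 0.0873303 ≈ 0.9036

0.9036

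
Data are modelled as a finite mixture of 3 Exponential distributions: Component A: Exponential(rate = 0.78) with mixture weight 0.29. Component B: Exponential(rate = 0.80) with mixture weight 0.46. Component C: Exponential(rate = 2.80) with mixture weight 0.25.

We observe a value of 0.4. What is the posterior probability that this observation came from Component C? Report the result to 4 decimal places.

0.3454

Apply Bayes' rule: the posterior for each component is proportional to its prior times its likelihood at x.
Evaluate each component's likelihood at the observed value:
  f_A = 0.78·e^(−0.78·0.4) = 0.78·e^(−0.3120) = 0.570946
  f_B = 0.80·e^(−0.80·0.4) = 0.80·e^(−0.3200) = 0.580919
  f_C = 2.80·e^(−2.80·0.4) = 2.80·e^(−1.1200) = 0.913583
Weight by the priors:
  P(Z=A)·f_A = 0.29 × 0.570946 = 0.165574
  P(Z=B)·f_B = 0.46 × 0.580919 = 0.267223
  P(Z=C)·f_C = 0.25 × 0.913583 = 0.228396
Evidence: 0.165574 + 0.267223 + 0.228396 = 0.661193
Responsibility of Component C: 0.228396 / 0.661193 ≈ 0.3454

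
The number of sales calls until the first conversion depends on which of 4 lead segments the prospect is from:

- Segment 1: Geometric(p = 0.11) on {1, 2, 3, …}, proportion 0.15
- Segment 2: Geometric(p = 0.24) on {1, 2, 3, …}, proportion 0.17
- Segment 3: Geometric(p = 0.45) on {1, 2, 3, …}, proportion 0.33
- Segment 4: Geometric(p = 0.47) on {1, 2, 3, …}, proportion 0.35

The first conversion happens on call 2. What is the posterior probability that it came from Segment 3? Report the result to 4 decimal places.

Apply Bayes' rule: the posterior for each component is proportional to its prior times its likelihood at x.
Evaluate each component's likelihood at the observed value:
  L_1 = 0.0979
  L_2 = 0.1824
  L_3 = 0.2475
  L_4 = 0.2491
Unnormalised posteriors:
  w_1·L_1 = 0.15 × 0.0979 = 0.014685
  w_2·L_2 = 0.17 × 0.1824 = 0.031008
  w_3·L_3 = 0.33 × 0.2475 = 0.081675
  w_4·L_4 = 0.35 × 0.2491 = 0.087185
Sum: 0.014685 + 0.031008 + 0.081675 + 0.087185 = 0.214553
P(Segment 3 | 2) ≈ 0.3807

0.3807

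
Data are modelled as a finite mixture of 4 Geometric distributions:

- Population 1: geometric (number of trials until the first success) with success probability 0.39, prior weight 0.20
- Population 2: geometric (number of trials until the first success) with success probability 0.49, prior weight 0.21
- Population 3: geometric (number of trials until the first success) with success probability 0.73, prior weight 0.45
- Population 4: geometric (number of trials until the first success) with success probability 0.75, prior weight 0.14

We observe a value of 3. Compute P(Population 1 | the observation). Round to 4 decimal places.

Apply Bayes' rule: the posterior for each component is proportional to its prior times its likelihood at x.
Component likelihoods at x = 3:
  f_1 = 0.39·(1−0.39)^2 = 0.39·0.3721 = 0.145119
  f_2 = 0.49·(1−0.49)^2 = 0.49·0.2601 = 0.127449
  f_3 = 0.73·(1−0.73)^2 = 0.73·0.0729 = 0.053217
  f_4 = 0.75·(1−0.75)^2 = 0.75·0.0625 = 0.046875
Multiply by the mixture weights:
  P(Z=1)·f_1 = 0.20 × 0.145119 = 0.0290238
  P(Z=2)·f_2 = 0.21 × 0.127449 = 0.0267643
  P(Z=3)·f_3 = 0.45 × 0.053217 = 0.0239477
  P(Z=4)·f_4 = 0.14 × 0.046875 = 0.0065625
Denominator: 0.0290238 + 0.0267643 + 0.0239477 + 0.0065625 = 0.0862982
P(Population 1 | data) = 0.0290238 / 0.0862982 ≈ 0.3363

0.3363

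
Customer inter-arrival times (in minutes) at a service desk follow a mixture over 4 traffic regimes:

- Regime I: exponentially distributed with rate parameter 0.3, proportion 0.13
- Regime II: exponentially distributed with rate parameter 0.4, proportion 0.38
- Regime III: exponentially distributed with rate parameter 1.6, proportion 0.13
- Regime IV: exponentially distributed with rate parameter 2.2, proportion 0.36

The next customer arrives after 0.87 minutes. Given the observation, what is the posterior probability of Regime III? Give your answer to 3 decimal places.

0.169

Posterior ∝ prior × likelihood, so P(k | x) ∝ π_k f_k(x); normalise over all components.
Component likelihoods at x = 0.87 minutes:
  p_I = 0.3·e^(−0.3·0.87) = 0.3·e^(−0.2610) = 0.231084
  p_II = 0.4·e^(−0.4·0.87) = 0.4·e^(−0.3480) = 0.28244
  p_III = 1.6·e^(−1.6·0.87) = 1.6·e^(−1.3920) = 0.397724
  p_IV = 2.2·e^(−2.2·0.87) = 2.2·e^(−1.9140) = 0.324476
Prior × likelihood for each component:
  π_I·p_I = 0.13 × 0.231084 = 0.030041
  π_II·p_II = 0.38 × 0.28244 = 0.107327
  π_III·p_III = 0.13 × 0.397724 = 0.0517042
  π_IV·p_IV = 0.36 × 0.324476 = 0.116811
Sum: 0.030041 + 0.107327 + 0.0517042 + 0.116811 = 0.305884
P(Regime III | x) = 0.0517042 / 0.305884 ≈ 0.169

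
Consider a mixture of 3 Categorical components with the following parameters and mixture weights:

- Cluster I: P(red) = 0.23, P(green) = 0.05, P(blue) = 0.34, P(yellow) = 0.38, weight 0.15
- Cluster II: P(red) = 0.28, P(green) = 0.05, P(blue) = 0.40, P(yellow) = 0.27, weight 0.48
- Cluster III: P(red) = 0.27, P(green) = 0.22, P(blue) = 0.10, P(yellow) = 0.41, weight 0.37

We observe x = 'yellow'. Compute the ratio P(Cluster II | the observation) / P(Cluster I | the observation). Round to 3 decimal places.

2.274

Posterior odds = (w_i f_i(x)) / (w_j f_j(x)); the normalising sum cancels.
Evaluate each component's likelihood at the observed value:
  f_I = 0.38
  f_II = 0.27
  f_III = 0.41
Odds = (0.48/0.15) × (0.27/0.38) = 3.2 × 0.710526 ≈ 2.274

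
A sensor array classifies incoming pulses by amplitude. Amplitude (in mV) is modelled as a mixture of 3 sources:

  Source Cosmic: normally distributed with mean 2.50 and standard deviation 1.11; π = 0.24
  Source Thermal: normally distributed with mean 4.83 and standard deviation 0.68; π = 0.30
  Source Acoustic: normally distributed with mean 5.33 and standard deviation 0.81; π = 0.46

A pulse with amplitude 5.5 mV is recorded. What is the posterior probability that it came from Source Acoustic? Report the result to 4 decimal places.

0.6672

Apply Bayes' rule: the posterior for each component is proportional to its prior times its likelihood at x.
Normal densities:
  p_Cosmic = 0.00931994
  p_Thermal = 0.361072
  p_Acoustic = 0.481793
Prior × likelihood for each component:
  π_Cosmic·p_Cosmic = 0.24 × 0.00931994 = 0.00223678
  π_Thermal·p_Thermal = 0.30 × 0.361072 = 0.108322
  π_Acoustic·p_Acoustic = 0.46 × 0.481793 = 0.221625
Evidence: 0.00223678 + 0.108322 + 0.221625 = 0.332183
P(Source Acoustic | 5.5 mV) = 0.221625 / 0.332183 ≈ 0.6672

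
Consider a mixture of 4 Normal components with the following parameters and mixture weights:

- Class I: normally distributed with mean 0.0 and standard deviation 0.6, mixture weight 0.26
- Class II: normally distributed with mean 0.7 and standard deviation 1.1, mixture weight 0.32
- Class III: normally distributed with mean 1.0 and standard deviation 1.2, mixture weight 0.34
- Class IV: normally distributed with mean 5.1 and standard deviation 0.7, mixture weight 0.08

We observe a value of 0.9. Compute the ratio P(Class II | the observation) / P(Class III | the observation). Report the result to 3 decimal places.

1.013

Posterior odds = (π_i f_i(x)) / (π_j f_j(x)); the normalising sum cancels.
Component likelihoods at x = 0.9:
  f_I = (1/(0.6·√(2π)))·exp(−(0.9−0.0)²/(2·0.6²)) = 0.664904·exp(-1.12500) = 0.215863
  f_II = (1/(1.1·√(2π)))·exp(−(0.9−0.7)²/(2·1.1²)) = 0.362675·exp(-0.01653) = 0.356729
  f_III = (1/(1.2·√(2π)))·exp(−(0.9−1.0)²/(2·1.2²)) = 0.332452·exp(-0.00347) = 0.3313
  f_IV = (1/(0.7·√(2π)))·exp(−(0.9−5.1)²/(2·0.7²)) = 0.569918·exp(-18.00000) = 8.67983e-09
0.114153 / 0.112642 ≈ 1.013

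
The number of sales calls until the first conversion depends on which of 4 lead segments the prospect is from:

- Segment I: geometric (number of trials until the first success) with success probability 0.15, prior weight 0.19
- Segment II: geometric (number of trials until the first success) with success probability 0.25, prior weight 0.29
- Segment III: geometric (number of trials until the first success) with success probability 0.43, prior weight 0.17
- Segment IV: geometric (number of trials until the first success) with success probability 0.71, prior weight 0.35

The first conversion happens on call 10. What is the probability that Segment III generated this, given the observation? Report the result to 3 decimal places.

The responsibility of component k is P(Z=k) f_k(x) divided by Σ_j P(Z=j) f_j(x).
Evaluate each component's likelihood at the observed value:
  L_I = 0.15·(1−0.15)^9 = 0.15·0.231617 = 0.0347425
  L_II = 0.25·(1−0.25)^9 = 0.25·0.0750847 = 0.0187712
  L_III = 0.43·(1−0.43)^9 = 0.43·0.00635146 = 0.00273113
  L_IV = 0.71·(1−0.71)^9 = 0.71·1.45071e-05 = 1.03001e-05
Weight by the priors:
  P(Z=I)·L_I = 0.19 × 0.0347425 = 0.00660108
  P(Z=II)·L_II = 0.29 × 0.0187712 = 0.00544364
  P(Z=III)·L_III = 0.17 × 0.00273113 = 0.000464292
  P(Z=IV)·L_IV = 0.35 × 1.03001e-05 = 3.60503e-06
Evidence: 0.00660108 + 0.00544364 + 0.000464292 + 3.60503e-06 = 0.0125126
P(Segment III | data) ≈ 0.037

0.037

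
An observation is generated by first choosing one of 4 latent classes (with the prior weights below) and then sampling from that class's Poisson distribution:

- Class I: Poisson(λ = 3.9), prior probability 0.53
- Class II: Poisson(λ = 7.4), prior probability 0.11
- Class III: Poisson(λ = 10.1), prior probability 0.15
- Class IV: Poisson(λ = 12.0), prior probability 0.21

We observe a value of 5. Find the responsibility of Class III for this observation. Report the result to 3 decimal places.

Apply Bayes' rule: the posterior for each component is proportional to its prior times its likelihood at x.
Evaluate each component's likelihood at the observed value:
  L_I = e^(−3.9)·3.9^5/5! = 0.152193
  L_II = e^(−7.4)·7.4^5/5! = 0.113031
  L_III = e^(−10.1)·10.1^5/5! = 0.0359792
  L_IV = e^(−12.0)·12.0^5/5! = 0.0127406
Multiply by the mixture weights:
  w_I·L_I = 0.53 × 0.152193 = 0.080662
  w_II·L_II = 0.11 × 0.113031 = 0.0124334
  w_III·L_III = 0.15 × 0.0359792 = 0.00539688
  w_IV·L_IV = 0.21 × 0.0127406 = 0.00267553
Sum: 0.080662 + 0.0124334 + 0.00539688 + 0.00267553 = 0.101168
P(Class III | x) = 0.00539688 / 0.101168 ≈ 0.053

0.053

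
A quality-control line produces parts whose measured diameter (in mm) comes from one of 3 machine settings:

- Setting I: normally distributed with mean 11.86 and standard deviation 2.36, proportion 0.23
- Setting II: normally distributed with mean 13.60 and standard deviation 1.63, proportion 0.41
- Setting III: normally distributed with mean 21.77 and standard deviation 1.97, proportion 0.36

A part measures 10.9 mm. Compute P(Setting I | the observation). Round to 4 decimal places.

Posterior ∝ prior × likelihood, so P(k | x) ∝ π_k f_k(x); normalise over all components.
Normal densities:
  p_I = 0.15562
  p_II = 0.0620746
  p_III = 4.95717e-08
Weight by the priors:
  π_I·p_I = 0.23 × 0.15562 = 0.0357927
  π_II·p_II = 0.41 × 0.0620746 = 0.0254506
  π_III·p_III = 0.36 × 4.95717e-08 = 1.78458e-08
Denominator: 0.0357927 + 0.0254506 + 1.78458e-08 = 0.0612433
P(Setting I | the observation) = 0.0357927 / 0.0612433 ≈ 0.5844

0.5844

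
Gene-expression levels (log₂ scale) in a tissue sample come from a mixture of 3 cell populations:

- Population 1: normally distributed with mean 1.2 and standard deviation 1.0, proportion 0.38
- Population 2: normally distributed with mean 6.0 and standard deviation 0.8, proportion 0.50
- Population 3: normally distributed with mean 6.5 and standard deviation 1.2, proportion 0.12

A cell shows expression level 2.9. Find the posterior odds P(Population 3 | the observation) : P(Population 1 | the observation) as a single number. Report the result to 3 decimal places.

0.012

Since P(k|x) ∝ P(Z=k) f_k(x), the posterior odds are P(Z=i) f_i(x) / (P(Z=j) f_j(x)).
Component likelihoods at x = 2.9:
  p_1 = 0.0940491
  p_2 = 0.000273665
  p_3 = 0.00369321
Posterior odds = (P(Z=3)·p_3) / (P(Z=1)·p_1) = (0.12·0.00369321) / (0.38·0.0940491) = 0.000443185 / 0.0357386 ≈ 0.012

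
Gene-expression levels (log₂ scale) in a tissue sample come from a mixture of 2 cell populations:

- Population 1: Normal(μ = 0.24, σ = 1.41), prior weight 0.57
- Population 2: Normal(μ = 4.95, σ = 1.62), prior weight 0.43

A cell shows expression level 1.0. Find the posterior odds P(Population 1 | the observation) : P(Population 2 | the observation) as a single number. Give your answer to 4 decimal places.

The posterior odds equal the prior odds times the likelihood ratio: (π_i/π_j)·(f_i(x)/f_j(x)).
Evaluate each component's likelihood at the observed value:
  L_1 = 0.244683
  L_2 = 0.0126014
Posterior odds = (π_1·L_1) / (π_2·L_2) = (0.57·0.244683) / (0.43·0.0126014) = 0.139469 / 0.00541859 ≈ 25.7390

25.7390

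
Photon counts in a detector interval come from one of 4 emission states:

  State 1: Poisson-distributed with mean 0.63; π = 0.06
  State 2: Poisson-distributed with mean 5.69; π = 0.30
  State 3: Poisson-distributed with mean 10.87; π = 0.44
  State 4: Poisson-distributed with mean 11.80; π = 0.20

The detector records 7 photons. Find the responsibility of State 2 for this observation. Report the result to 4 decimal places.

0.4973

Apply Bayes' rule: the posterior for each component is proportional to its prior times its likelihood at x.
Evaluate each component's likelihood at the observed value:
  p_1 = e^(−0.63)·0.63^7/7! = 4.16244e-06
  p_2 = e^(−5.69)·5.69^7/7! = 0.129485
  p_3 = e^(−10.87)·10.87^7/7! = 0.0676699
  p_4 = e^(−11.80)·11.80^7/7! = 0.0474317
Prior × likelihood for each component:
  w_1·p_1 = 0.06 × 4.16244e-06 = 2.49746e-07
  w_2·p_2 = 0.30 × 0.129485 = 0.0388455
  w_3·p_3 = 0.44 × 0.0676699 = 0.0297747
  w_4·p_4 = 0.20 × 0.0474317 = 0.00948634
Evidence: 2.49746e-07 + 0.0388455 + 0.0297747 + 0.00948634 = 0.0781068
P(State 2 | data) ≈ 0.4973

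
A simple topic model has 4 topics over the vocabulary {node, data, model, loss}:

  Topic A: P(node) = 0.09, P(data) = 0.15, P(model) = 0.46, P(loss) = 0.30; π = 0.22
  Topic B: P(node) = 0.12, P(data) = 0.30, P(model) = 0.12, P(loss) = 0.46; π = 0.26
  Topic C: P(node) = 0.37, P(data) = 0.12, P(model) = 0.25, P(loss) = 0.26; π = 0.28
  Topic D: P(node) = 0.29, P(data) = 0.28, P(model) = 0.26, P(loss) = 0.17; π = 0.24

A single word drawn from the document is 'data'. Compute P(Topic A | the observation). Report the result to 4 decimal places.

Posterior ∝ prior × likelihood, so P(k | x) ∝ w_k f_k(x); normalise over all components.
Component likelihoods at x = 'data':
  L_A = 0.15
  L_B = 0.3
  L_C = 0.12
  L_D = 0.28
Unnormalised posteriors:
  w_A·L_A = 0.22 × 0.15 = 0.033
  w_B·L_B = 0.26 × 0.3 = 0.078
  w_C·L_C = 0.28 × 0.12 = 0.0336
  w_D·L_D = 0.24 × 0.28 = 0.0672
Normaliser: 0.033 + 0.078 + 0.0336 + 0.0672 = 0.2118
Responsibility of Topic A: 0.033 / 0.2118 ≈ 0.1558

0.1558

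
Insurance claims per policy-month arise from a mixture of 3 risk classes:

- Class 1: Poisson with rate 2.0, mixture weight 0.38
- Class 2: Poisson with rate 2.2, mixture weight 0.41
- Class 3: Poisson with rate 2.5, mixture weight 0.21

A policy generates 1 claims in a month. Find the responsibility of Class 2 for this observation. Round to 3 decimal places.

0.406

By Bayes' theorem, P(k | x) = π_k f_k(x) / Σ_j π_j f_j(x).
Evaluate each component's likelihood at the observed value:
  p_1 = e^(−2.0)·2.0^1/1! = 0.270671
  p_2 = e^(−2.2)·2.2^1/1! = 0.243767
  p_3 = e^(−2.5)·2.5^1/1! = 0.205212
Multiply by the mixture weights:
  π_1·p_1 = 0.38 × 0.270671 = 0.102855
  π_2·p_2 = 0.41 × 0.243767 = 0.0999444
  π_3·p_3 = 0.21 × 0.205212 = 0.0430946
Denominator: 0.102855 + 0.0999444 + 0.0430946 = 0.245894
So the posterior for Class 2 is 0.0999444 / 0.245894 ≈ 0.406.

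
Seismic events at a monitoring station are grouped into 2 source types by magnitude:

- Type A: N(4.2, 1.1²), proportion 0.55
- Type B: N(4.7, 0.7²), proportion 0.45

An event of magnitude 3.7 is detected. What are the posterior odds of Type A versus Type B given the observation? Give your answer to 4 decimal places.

Since P(k|x) ∝ P(Z=k) f_k(x), the posterior odds are P(Z=i) f_i(x) / (P(Z=j) f_j(x)).
Evaluate each component's likelihood at the observed value:
  f_A = (1/(1.1·√(2π)))·exp(−(3.7−4.2)²/(2·1.1²)) = 0.362675·exp(-0.10331) = 0.327079
  f_B = (1/(0.7·√(2π)))·exp(−(3.7−4.7)²/(2·0.7²)) = 0.569918·exp(-1.02041) = 0.205426
Posterior odds = (P(Z=A)·f_A) / (P(Z=B)·f_B) = (0.55·0.327079) / (0.45·0.205426) = 0.179893 / 0.0924415 ≈ 1.9460

1.9460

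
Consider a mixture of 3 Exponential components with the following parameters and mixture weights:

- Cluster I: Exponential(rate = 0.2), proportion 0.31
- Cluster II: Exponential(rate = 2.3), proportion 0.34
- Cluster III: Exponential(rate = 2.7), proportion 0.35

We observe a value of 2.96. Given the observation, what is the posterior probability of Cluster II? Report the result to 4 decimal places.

0.0244

P(component k | x) = P(Z=k)·f_k(x) / marginal(x), where marginal(x) = Σ_j P(Z=j)·f_j(x).
Component likelihoods at x = 2.96:
  f_I = 0.2·e^(−0.2·2.96) = 0.2·e^(−0.5920) = 0.110644
  f_II = 2.3·e^(−2.3·2.96) = 2.3·e^(−6.8080) = 0.00254127
  f_III = 2.7·e^(−2.7·2.96) = 2.7·e^(−7.9920) = 0.000913024
Prior × likelihood for each component:
  P(Z=I)·f_I = 0.31 × 0.110644 = 0.0342996
  P(Z=II)·f_II = 0.34 × 0.00254127 = 0.000864032
  P(Z=III)·f_III = 0.35 × 0.000913024 = 0.000319558
Evidence: 0.0342996 + 0.000864032 + 0.000319558 = 0.0354832
P(Cluster II | the observation) ≈ 0.0244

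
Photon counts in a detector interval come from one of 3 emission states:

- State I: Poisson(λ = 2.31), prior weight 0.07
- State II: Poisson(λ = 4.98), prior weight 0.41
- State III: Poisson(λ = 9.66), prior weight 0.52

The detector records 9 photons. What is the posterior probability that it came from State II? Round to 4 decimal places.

0.1793

The responsibility of component k is P(Z=k) f_k(x) divided by Σ_j P(Z=j) f_j(x).
Poisson probabilities:
  f_I = e^(−2.31)·2.31^9/9! = 0.0005123
  f_II = e^(−4.98)·4.98^9/9! = 0.0356874
  f_III = e^(−9.66)·9.66^9/9! = 0.12875
Multiply by the mixture weights:
  P(Z=I)·f_I = 0.07 × 0.0005123 = 3.5861e-05
  P(Z=II)·f_II = 0.41 × 0.0356874 = 0.0146318
  P(Z=III)·f_III = 0.52 × 0.12875 = 0.0669499
Normaliser: 3.5861e-05 + 0.0146318 + 0.0669499 = 0.0816176
So the posterior for State II is 0.0146318 / 0.0816176 ≈ 0.1793.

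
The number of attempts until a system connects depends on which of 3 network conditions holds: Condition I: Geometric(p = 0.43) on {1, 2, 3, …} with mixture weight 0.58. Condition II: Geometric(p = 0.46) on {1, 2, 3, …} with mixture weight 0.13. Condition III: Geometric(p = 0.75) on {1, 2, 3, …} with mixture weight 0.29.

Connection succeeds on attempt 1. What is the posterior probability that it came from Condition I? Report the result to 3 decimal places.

Apply Bayes' rule: the posterior for each component is proportional to its prior times its likelihood at x.
Evaluate each component's likelihood at the observed value:
  f_I = 0.43
  f_II = 0.46
  f_III = 0.75
Weight by the priors:
  π_I·f_I = 0.58 × 0.43 = 0.2494
  π_II·f_II = 0.13 × 0.46 = 0.0598
  π_III·f_III = 0.29 × 0.75 = 0.2175
Sum: 0.2494 + 0.0598 + 0.2175 = 0.5267
P(Condition I | the observation) ≈ 0.474

0.474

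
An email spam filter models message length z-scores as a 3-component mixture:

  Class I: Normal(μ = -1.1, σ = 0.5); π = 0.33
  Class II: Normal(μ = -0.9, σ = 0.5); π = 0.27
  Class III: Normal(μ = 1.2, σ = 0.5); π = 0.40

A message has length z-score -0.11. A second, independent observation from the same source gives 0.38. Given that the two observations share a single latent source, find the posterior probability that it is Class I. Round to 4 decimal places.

Posterior ∝ prior × likelihood, so P(k | x) ∝ π_k f_k(x); normalise over all components.
Since both observations come from the same component, the likelihood for component k is f_k(x₁)·f_k(x₂).
  p_I = [0.112366] × [0.0099858] = 0.00112207
  p_II = [0.22901] × [0.0301192] = 0.00689759
  p_III = [0.0257843] × [0.207922] = 0.00536112
Weight by the priors:
  π_I·p_I = 0.33 × 0.00112207 = 0.000370282
  π_II·p_II = 0.27 × 0.00689759 = 0.00186235
  π_III·p_III = 0.40 × 0.00536112 = 0.00214445
Marginal: 0.000370282 + 0.00186235 + 0.00214445 = 0.00437708
Responsibility of Class I: 0.000370282 / 0.00437708 ≈ 0.0846

0.0846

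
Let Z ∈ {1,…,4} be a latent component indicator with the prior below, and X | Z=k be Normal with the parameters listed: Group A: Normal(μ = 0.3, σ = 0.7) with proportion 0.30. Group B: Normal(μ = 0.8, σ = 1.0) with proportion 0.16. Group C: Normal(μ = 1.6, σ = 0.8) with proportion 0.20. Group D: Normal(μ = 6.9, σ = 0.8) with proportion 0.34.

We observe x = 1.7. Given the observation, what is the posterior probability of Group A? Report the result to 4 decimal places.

By Bayes' theorem, P(k | x) = π_k f_k(x) / Σ_j π_j f_j(x).
Evaluate each component's likelihood at the observed value:
  f_A = (1/(0.7·√(2π)))·exp(−(1.7−0.3)²/(2·0.7²)) = 0.569918·exp(-2.00000) = 0.07713
  f_B = (1/(1.0·√(2π)))·exp(−(1.7−0.8)²/(2·1.0²)) = 0.398942·exp(-0.40500) = 0.266085
  f_C = (1/(0.8·√(2π)))·exp(−(1.7−1.6)²/(2·0.8²)) = 0.498678·exp(-0.00781) = 0.494797
  f_D = (1/(0.8·√(2π)))·exp(−(1.7−6.9)²/(2·0.8²)) = 0.498678·exp(-21.12500) = 3.33695e-10
Prior × likelihood for each component:
  π_A·f_A = 0.30 × 0.07713 = 0.023139
  π_B·f_B = 0.16 × 0.266085 = 0.0425736
  π_C·f_C = 0.20 × 0.494797 = 0.0989594
  π_D·f_D = 0.34 × 3.33695e-10 = 1.13456e-10
Evidence: 0.023139 + 0.0425736 + 0.0989594 + 1.13456e-10 = 0.164672
So the posterior for Group A is 0.023139 / 0.164672 ≈ 0.1405.

0.1405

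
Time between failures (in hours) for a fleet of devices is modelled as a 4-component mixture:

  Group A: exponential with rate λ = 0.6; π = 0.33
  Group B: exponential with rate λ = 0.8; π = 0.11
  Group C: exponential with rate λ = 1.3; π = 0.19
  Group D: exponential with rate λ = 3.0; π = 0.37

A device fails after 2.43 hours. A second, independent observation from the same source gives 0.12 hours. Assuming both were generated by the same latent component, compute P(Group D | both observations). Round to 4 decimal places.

0.0329

The responsibility of component k is w_k f_k(x) divided by Σ_j w_j f_j(x).
Since both observations come from the same component, the likelihood for component k is f_k(x₁)·f_k(x₂).
  L_A = [0.6·e^(−0.6·2.43) = 0.6·e^(−1.4580) = 0.139621] × [0.558319] = 0.0779528
  L_B = [0.8·e^(−0.8·2.43) = 0.8·e^(−1.9440) = 0.114504] × [0.726771] = 0.0832184
  L_C = [1.3·e^(−1.3·2.43) = 1.3·e^(−3.1590) = 0.0552086] × [1.11223] = 0.0614045
  L_D = [3.0·e^(−3.0·2.43) = 3.0·e^(−7.2900) = 0.00204698] × [2.09303] = 0.0042844
Unnormalised posteriors:
  w_A·L_A = 0.33 × 0.0779528 = 0.0257244
  w_B·L_B = 0.11 × 0.0832184 = 0.00915402
  w_C·L_C = 0.19 × 0.0614045 = 0.0116669
  w_D·L_D = 0.37 × 0.0042844 = 0.00158523
Marginal: 0.0257244 + 0.00915402 + 0.0116669 + 0.00158523 = 0.0481305
P(Group D | data) ≈ 0.0329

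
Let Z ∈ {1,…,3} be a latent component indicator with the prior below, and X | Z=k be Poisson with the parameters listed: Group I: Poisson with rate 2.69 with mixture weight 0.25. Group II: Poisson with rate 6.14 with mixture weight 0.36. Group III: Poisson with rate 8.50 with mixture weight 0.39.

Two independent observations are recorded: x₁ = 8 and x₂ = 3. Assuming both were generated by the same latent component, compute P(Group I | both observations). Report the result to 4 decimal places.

0.0552

By Bayes' theorem, P(k | x) = P(Z=k) f_k(x) / Σ_j P(Z=j) f_j(x).
Since both observations come from the same component, the likelihood for component k is f_k(x₁)·f_k(x₂).
  p_I = [e^(−2.69)·2.69^8/8! = 0.00461578] × [0.220218] = 0.00101648
  p_II = [e^(−6.14)·6.14^8/8! = 0.107959] × [0.0831354] = 0.0089752
  p_III = [e^(−8.50)·8.50^8/8! = 0.137508] × [0.0208258] = 0.00286372
Weight by the priors:
  P(Z=I)·p_I = 0.25 × 0.00101648 = 0.00025412
  P(Z=II)·p_II = 0.36 × 0.0089752 = 0.00323107
  P(Z=III)·p_III = 0.39 × 0.00286372 = 0.00111685
Normaliser: 0.00025412 + 0.00323107 + 0.00111685 = 0.00460204
P(Group I | x) = 0.00025412 / 0.00460204 ≈ 0.0552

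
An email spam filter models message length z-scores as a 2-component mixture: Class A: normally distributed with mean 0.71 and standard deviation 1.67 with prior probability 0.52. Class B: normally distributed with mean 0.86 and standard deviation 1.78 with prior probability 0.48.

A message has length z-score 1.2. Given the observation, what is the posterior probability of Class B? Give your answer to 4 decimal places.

P(component k | x) = π_k·f_k(x) / marginal(x), where marginal(x) = Σ_j π_j·f_j(x).
Evaluate each component's likelihood at the observed value:
  f_A = 0.228823
  f_B = 0.220073
Unnormalised posteriors:
  π_A·f_A = 0.52 × 0.228823 = 0.118988
  π_B·f_B = 0.48 × 0.220073 = 0.105635
Sum: 0.118988 + 0.105635 = 0.224623
P(Class B | 1.2) ≈ 0.4703

0.4703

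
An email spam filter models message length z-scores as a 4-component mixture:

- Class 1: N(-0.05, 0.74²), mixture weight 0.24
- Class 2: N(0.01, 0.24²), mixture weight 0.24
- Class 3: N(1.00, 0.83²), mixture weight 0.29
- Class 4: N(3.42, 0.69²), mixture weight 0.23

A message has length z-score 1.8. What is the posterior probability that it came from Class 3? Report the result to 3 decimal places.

Apply Bayes' rule: the posterior for each component is proportional to its prior times its likelihood at x.
Normal densities:
  L_1 = 0.0236869
  L_2 = 1.38518e-12
  L_3 = 0.302064
  L_4 = 0.0367352
Unnormalised posteriors:
  π_1·L_1 = 0.24 × 0.0236869 = 0.00568485
  π_2·L_2 = 0.24 × 1.38518e-12 = 3.32443e-13
  π_3·L_3 = 0.29 × 0.302064 = 0.0875985
  π_4·L_4 = 0.23 × 0.0367352 = 0.00844911
Evidence: 0.00568485 + 3.32443e-13 + 0.0875985 + 0.00844911 = 0.101732
So the posterior for Class 3 is 0.0875985 / 0.101732 ≈ 0.861.

0.861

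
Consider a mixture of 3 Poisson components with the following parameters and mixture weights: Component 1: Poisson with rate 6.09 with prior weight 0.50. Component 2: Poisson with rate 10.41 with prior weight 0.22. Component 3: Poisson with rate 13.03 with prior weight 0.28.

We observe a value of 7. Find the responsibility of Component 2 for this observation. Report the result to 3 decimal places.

0.183

The responsibility of component k is w_k f_k(x) divided by Σ_j w_j f_j(x).
Evaluate each component's likelihood at the observed value:
  L_1 = e^(−6.09)·6.09^7/7! = 0.139649
  L_2 = e^(−10.41)·10.41^7/7! = 0.0791989
  L_3 = e^(−13.03)·13.03^7/7! = 0.0277539
Weight by the priors:
  w_1·L_1 = 0.50 × 0.139649 = 0.0698244
  w_2·L_2 = 0.22 × 0.0791989 = 0.0174238
  w_3·L_3 = 0.28 × 0.0277539 = 0.00777108
Evidence: 0.0698244 + 0.0174238 + 0.00777108 = 0.0950192
So the posterior for Component 2 is 0.0174238 / 0.0950192 ≈ 0.183.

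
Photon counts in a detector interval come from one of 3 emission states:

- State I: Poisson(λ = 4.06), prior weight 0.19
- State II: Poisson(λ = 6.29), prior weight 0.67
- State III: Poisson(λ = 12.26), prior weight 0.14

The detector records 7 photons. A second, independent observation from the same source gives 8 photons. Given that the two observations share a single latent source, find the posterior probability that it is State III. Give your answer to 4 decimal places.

0.0285

Posterior ∝ prior × likelihood, so P(k | x) ∝ π_k f_k(x); normalise over all components.
Since both observations come from the same component, the likelihood for component k is f_k(x₁)·f_k(x₂).
  p_I = [0.0622323] × [0.0315829] = 0.00196548
  p_II = [0.143355] × [0.112713] = 0.0161579
  p_III = [0.0391338] × [0.0599726] = 0.00234696
Unnormalised posteriors:
  π_I·p_I = 0.19 × 0.00196548 = 0.000373441
  π_II·p_II = 0.67 × 0.0161579 = 0.0108258
  π_III·p_III = 0.14 × 0.00234696 = 0.000328574
Normaliser: 0.000373441 + 0.0108258 + 0.000328574 = 0.0115278
So the posterior for State III is 0.000328574 / 0.0115278 ≈ 0.0285.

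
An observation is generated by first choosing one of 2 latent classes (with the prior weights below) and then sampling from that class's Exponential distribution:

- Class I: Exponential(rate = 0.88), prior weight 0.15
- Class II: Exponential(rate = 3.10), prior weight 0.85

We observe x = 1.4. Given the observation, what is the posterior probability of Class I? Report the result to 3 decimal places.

0.529

The responsibility of component k is π_k f_k(x) divided by Σ_j π_j f_j(x).
Exponential densities:
  L_I = 0.88·e^(−0.88·1.4) = 0.88·e^(−1.2320) = 0.256704
  L_II = 3.10·e^(−3.10·1.4) = 3.10·e^(−4.3400) = 0.0404132
Unnormalised posteriors:
  π_I·L_I = 0.15 × 0.256704 = 0.0385055
  π_II·L_II = 0.85 × 0.0404132 = 0.0343513
Sum: 0.0385055 + 0.0343513 = 0.0728568
P(Class I | the observation) ≈ 0.529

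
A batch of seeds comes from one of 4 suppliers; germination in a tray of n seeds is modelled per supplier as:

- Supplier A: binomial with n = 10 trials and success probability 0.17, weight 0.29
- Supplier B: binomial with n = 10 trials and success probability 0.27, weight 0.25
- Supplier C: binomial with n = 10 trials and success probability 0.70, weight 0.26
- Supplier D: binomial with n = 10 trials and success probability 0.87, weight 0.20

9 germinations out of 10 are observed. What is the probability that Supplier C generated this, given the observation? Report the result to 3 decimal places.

P(component k | x) = π_k·f_k(x) / marginal(x), where marginal(x) = Σ_j π_j·f_j(x).
Evaluate each component's likelihood at the observed value:
  p_A = C(10,9)·0.17^9·0.83^1 = 10·1.18588e-07·0.83 = 9.84279e-07
  p_B = C(10,9)·0.27^9·0.73^1 = 10·7.6256e-06·0.73 = 5.56669e-05
  p_C = C(10,9)·0.70^9·0.30^1 = 10·0.0403536·0.3 = 0.121061
  p_D = C(10,9)·0.87^9·0.13^1 = 10·0.285544·0.13 = 0.371207
Weight by the priors:
  π_A·p_A = 0.29 × 9.84279e-07 = 2.85441e-07
  π_B·p_B = 0.25 × 5.56669e-05 = 1.39167e-05
  π_C·p_C = 0.26 × 0.121061 = 0.0314758
  π_D·p_D = 0.20 × 0.371207 = 0.0742415
Evidence: 2.85441e-07 + 1.39167e-05 + 0.0314758 + 0.0742415 = 0.105731
Responsibility of Supplier C: 0.0314758 / 0.105731 ≈ 0.298

0.298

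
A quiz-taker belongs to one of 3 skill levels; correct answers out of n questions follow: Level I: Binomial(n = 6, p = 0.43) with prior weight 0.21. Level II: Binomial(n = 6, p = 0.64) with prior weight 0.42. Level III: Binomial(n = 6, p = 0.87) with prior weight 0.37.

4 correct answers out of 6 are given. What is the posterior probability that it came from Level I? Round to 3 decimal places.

P(component k | x) = P(Z=k)·f_k(x) / marginal(x), where marginal(x) = Σ_j P(Z=j)·f_j(x).
Component likelihoods at x = 4 correct answers out of 6:
  L_I = 0.166615
  L_II = 0.326149
  L_III = 0.14523
Prior × likelihood for each component:
  P(Z=I)·L_I = 0.21 × 0.166615 = 0.0349892
  P(Z=II)·L_II = 0.42 × 0.326149 = 0.136983
  P(Z=III)·L_III = 0.37 × 0.14523 = 0.0537349
Evidence: 0.0349892 + 0.136983 + 0.0537349 = 0.225707
Responsibility of Level I: 0.0349892 / 0.225707 ≈ 0.155

0.155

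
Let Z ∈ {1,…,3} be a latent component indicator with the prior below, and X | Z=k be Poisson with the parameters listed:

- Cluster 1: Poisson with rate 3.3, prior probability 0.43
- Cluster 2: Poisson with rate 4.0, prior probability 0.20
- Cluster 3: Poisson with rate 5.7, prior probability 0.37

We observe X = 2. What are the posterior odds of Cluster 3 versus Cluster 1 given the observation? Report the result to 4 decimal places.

0.2329

Posterior odds = (π_i f_i(x)) / (π_j f_j(x)); the normalising sum cancels.
Evaluate each component's likelihood at the observed value:
  p_1 = 0.200829
  p_2 = 0.146525
  p_3 = 0.0543552
0.0201114 / 0.0863564 ≈ 0.2329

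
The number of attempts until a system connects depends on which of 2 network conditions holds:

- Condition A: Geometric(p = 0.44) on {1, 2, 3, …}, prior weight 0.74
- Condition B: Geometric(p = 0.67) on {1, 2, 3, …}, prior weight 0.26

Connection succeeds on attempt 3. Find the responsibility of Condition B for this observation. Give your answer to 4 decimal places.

P(component k | x) = π_k·f_k(x) / marginal(x), where marginal(x) = Σ_j π_j·f_j(x).
Evaluate each component's likelihood at the observed value:
  L_A = 0.137984
  L_B = 0.072963
Weight by the priors:
  π_A·L_A = 0.74 × 0.137984 = 0.102108
  π_B·L_B = 0.26 × 0.072963 = 0.0189704
Denominator: 0.102108 + 0.0189704 = 0.121079
P(Condition B | x) = 0.0189704 / 0.121079 ≈ 0.1567

0.1567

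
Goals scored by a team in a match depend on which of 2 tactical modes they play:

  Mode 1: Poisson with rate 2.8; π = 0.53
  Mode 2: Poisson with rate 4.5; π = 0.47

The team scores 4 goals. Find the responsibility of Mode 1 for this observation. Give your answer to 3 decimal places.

0.481

P(component k | x) = π_k·f_k(x) / marginal(x), where marginal(x) = Σ_j π_j·f_j(x).
Poisson probabilities:
  L_1 = e^(−2.8)·2.8^4/4! = 0.155739
  L_2 = e^(−4.5)·4.5^4/4! = 0.189808
Weight by the priors:
  π_1·L_1 = 0.53 × 0.155739 = 0.0825415
  π_2·L_2 = 0.47 × 0.189808 = 0.0892096
Marginal: 0.0825415 + 0.0892096 = 0.171751
P(Mode 1 | 4 goals) ≈ 0.481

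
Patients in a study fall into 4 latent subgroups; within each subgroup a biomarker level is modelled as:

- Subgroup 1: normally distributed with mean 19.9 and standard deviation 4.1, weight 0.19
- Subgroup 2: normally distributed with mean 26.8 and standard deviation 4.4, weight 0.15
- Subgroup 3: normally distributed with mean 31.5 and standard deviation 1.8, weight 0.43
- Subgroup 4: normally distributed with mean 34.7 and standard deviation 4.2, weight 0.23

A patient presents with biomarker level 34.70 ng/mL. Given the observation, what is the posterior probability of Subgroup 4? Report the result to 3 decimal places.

0.494

The responsibility of component k is π_k f_k(x) divided by Σ_j π_j f_j(x).
Component likelihoods at x = 34.70 ng/mL:
  f_1 = (1/(4.1·√(2π)))·exp(−(34.70−19.9)²/(2·4.1²)) = 0.097303·exp(-6.51517) = 0.000144087
  f_2 = (1/(4.4·√(2π)))·exp(−(34.70−26.8)²/(2·4.4²)) = 0.090669·exp(-1.61183) = 0.0180904
  f_3 = (1/(1.8·√(2π)))·exp(−(34.70−31.5)²/(2·1.8²)) = 0.221635·exp(-1.58025) = 0.0456399
  f_4 = (1/(4.2·√(2π)))·exp(−(34.70−34.7)²/(2·4.2²)) = 0.094986·exp(-0.00000) = 0.0949863
Unnormalised posteriors:
  π_1·f_1 = 0.19 × 0.000144087 = 2.73765e-05
  π_2·f_2 = 0.15 × 0.0180904 = 0.00271357
  π_3·f_3 = 0.43 × 0.0456399 = 0.0196252
  π_4·f_4 = 0.23 × 0.0949863 = 0.0218468
Normaliser: 2.73765e-05 + 0.00271357 + 0.0196252 + 0.0218468 = 0.044213
P(Subgroup 4 | the observation) = 0.0218468 / 0.044213 ≈ 0.494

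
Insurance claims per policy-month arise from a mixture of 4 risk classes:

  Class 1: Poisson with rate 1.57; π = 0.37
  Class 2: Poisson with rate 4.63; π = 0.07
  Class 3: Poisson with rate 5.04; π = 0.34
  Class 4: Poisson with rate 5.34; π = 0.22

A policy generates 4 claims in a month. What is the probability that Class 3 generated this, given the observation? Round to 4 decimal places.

Posterior ∝ prior × likelihood, so P(k | x) ∝ π_k f_k(x); normalise over all components.
Evaluate each component's likelihood at the observed value:
  p_1 = e^(−1.57)·1.57^4/4! = 0.0526678
  p_2 = e^(−4.63)·4.63^4/4! = 0.18678
  p_3 = e^(−5.04)·5.04^4/4! = 0.174047
  p_4 = e^(−5.34)·5.34^4/4! = 0.162488
Weight by the priors:
  π_1·p_1 = 0.37 × 0.0526678 = 0.0194871
  π_2·p_2 = 0.07 × 0.18678 = 0.0130746
  π_3·p_3 = 0.34 × 0.174047 = 0.059176
  π_4·p_4 = 0.22 × 0.162488 = 0.0357474
Marginal: 0.0194871 + 0.0130746 + 0.059176 + 0.0357474 = 0.127485
So the posterior for Class 3 is 0.059176 / 0.127485 ≈ 0.4642.

0.4642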